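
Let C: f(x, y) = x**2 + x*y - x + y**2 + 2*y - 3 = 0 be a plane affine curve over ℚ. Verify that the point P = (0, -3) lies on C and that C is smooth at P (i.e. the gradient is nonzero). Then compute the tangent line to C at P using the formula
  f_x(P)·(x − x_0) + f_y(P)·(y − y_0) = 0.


Tangent line at P: -4*x - 4*y - 12 = 0.

Step 1: f(0, -3) = 0, so P lies on C.
Step 2: partial derivatives
  f_x(x, y) = 2*x + y - 1, f_y(x, y) = x + 2*y + 2.
  f_x(P) = -4, f_y(P) = -4 (gradient nonzero, so P is smooth).
Step 3: tangent line at P: -4·(x − 0) + -4·(y − -3) = 0.
Expanding: -4*x - 4*y - 12 = 0.


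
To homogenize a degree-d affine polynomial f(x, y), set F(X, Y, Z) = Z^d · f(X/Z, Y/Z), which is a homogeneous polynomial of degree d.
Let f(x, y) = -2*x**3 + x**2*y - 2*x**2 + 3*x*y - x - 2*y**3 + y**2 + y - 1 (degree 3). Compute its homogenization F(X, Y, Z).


F(X, Y, Z) = -2*X**3 + X**2*Y - 2*X**2*Z + 3*X*Y*Z - X*Z**2 - 2*Y**3 + Y**2*Z + Y*Z**2 - Z**3

deg(f) = 3.
Substitute x = X/Z, y = Y/Z into f, then multiply by Z^3.
  monomial -2·x^3·y^0 ↦ -2·X^3·Y^0·Z^0.
  monomial 1·x^2·y^1 ↦ 1·X^2·Y^1·Z^0.
  monomial -2·x^2·y^0 ↦ -2·X^2·Y^0·Z^1.
  monomial 3·x^1·y^1 ↦ 3·X^1·Y^1·Z^1.
  monomial -1·x^1·y^0 ↦ -1·X^1·Y^0·Z^2.
  monomial -2·x^0·y^3 ↦ -2·X^0·Y^3·Z^0.
  monomial 1·x^0·y^2 ↦ 1·X^0·Y^2·Z^1.
  monomial 1·x^0·y^1 ↦ 1·X^0·Y^1·Z^2.
  monomial -1·x^0·y^0 ↦ -1·X^0·Y^0·Z^3.
Collecting: F(X, Y, Z) = -2*X**3 + X**2*Y - 2*X**2*Z + 3*X*Y*Z - X*Z**2 - 2*Y**3 + Y**2*Z + Y*Z**2 - Z**3.


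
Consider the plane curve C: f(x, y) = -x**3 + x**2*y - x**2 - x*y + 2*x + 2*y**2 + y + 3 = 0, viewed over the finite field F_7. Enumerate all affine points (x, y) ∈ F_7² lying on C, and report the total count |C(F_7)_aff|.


Affine F_7-points: {(2, 1), (4, 2), (5, 3), (5, 4), (6, 3), (6, 6)}; count = 6.

For each of the 49 pairs (x, y) ∈ F_7², evaluate f(x, y) mod 7. Record the zeros.
  x = 0: [0↦3, 1↦6, 2↦6, 3↦3, 4↦4, 5↦2, 6↦4]  zeros at y ∈ ∅
  x = 1: [0↦3, 1↦6, 2↦6, 3↦3, 4↦4, 5↦2, 6↦4]  zeros at y ∈ ∅
  x = 2: [0↦2, 1↦0, 2↦2, 3↦1, 4↦4, 5↦4, 6↦1]  zeros at y ∈ {1}
  x = 3: [0↦1, 1↦3, 2↦2, 3↦5, 4↦5, 5↦2, 6↦3]  zeros at y ∈ ∅
  x = 4: [0↦1, 1↦2, 2↦0, 3↦2, 4↦1, 5↦4, 6↦4]  zeros at y ∈ {2}
  x = 5: [0↦3, 1↦5, 2↦4, 3↦0, 4↦0, 5↦4, 6↦5]  zeros at y ∈ {3, 4}
  x = 6: [0↦1, 1↦6, 2↦1, 3↦0, 4↦3, 5↦3, 6↦0]  zeros at y ∈ {3, 6}
Collecting zeros: affine points = {(2, 1), (4, 2), (5, 3), (5, 4), (6, 3), (6, 6)}.
Total count |C(F_7)_aff| = 6.


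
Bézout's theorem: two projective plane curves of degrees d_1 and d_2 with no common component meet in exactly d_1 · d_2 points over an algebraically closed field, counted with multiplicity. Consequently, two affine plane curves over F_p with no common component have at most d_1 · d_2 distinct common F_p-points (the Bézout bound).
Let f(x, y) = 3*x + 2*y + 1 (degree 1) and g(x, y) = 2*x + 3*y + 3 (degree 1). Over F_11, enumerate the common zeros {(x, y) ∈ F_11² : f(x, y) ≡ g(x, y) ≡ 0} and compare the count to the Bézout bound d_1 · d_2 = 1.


Common zeros: {(5, 3)}; count = 1; Bézout bound = 1.

deg(f) = 1, deg(g) = 1, so Bézout bound = 1.
Scan x ∈ F_11. For each x, list the y ∈ F_11 with f(x, y) ≡ 0 and those with g(x, y) ≡ 0 (mod 11); the common zeros in that column are the intersection.
  x = 0: f ≡ 0 at y ∈ {5}; g ≡ 0 at y ∈ {10}; common: ∅.
  x = 1: f ≡ 0 at y ∈ {9}; g ≡ 0 at y ∈ {2}; common: ∅.
  x = 2: f ≡ 0 at y ∈ {2}; g ≡ 0 at y ∈ {5}; common: ∅.
  x = 3: f ≡ 0 at y ∈ {6}; g ≡ 0 at y ∈ {8}; common: ∅.
  x = 4: f ≡ 0 at y ∈ {10}; g ≡ 0 at y ∈ {0}; common: ∅.
  x = 5: f ≡ 0 at y ∈ {3}; g ≡ 0 at y ∈ {3}; common: {3}.
  x = 6: f ≡ 0 at y ∈ {7}; g ≡ 0 at y ∈ {6}; common: ∅.
  x = 7: f ≡ 0 at y ∈ {0}; g ≡ 0 at y ∈ {9}; common: ∅.
  x = 8: f ≡ 0 at y ∈ {4}; g ≡ 0 at y ∈ {1}; common: ∅.
  x = 9: f ≡ 0 at y ∈ {8}; g ≡ 0 at y ∈ {4}; common: ∅.
  x = 10: f ≡ 0 at y ∈ {1}; g ≡ 0 at y ∈ {7}; common: ∅.
Collecting: common zeros = {(5, 3)}, so the count is 1.
Comparison with the Bézout bound: 1 ≤ 1 = deg(f)·deg(g), as expected for curves with no common component (the bound is attained).


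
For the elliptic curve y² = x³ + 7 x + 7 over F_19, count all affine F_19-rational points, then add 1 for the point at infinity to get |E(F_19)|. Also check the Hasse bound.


Affine points = {(0, 8), (0, 11), (3, 6), (3, 13), (4, 2), (4, 17), (7, 0), (8, 9), (8, 10), (9, 1), (9, 18), (11, 3), (11, 16), (16, 4), (16, 15), (17, 2), (17, 17)}; affine count = 17; |E(F_19)| = 18.

Discriminant check: Δ ∝ 4a³ + 27b² = 4·7³ + 27·7² = 4·343 + 27·49 ≡ 16 (mod 19). Nonzero ⇒ E is nonsingular.
For each x ∈ F_19, compute rhs = x³ + 7·x + 7 mod 19, then count y ∈ F_19 with y² ≡ rhs.
  x = 0: rhs = 7, matching y values: 8, 11 (2 points).
  x = 1: rhs = 15, matching y values: none (0 points).
  x = 2: rhs = 10, matching y values: none (0 points).
  x = 3: rhs = 17, matching y values: 6, 13 (2 points).
  x = 4: rhs = 4, matching y values: 2, 17 (2 points).
  x = 5: rhs = 15, matching y values: none (0 points).
  x = 6: rhs = 18, matching y values: none (0 points).
  x = 7: rhs = 0, matching y values: 0 (1 points).
  x = 8: rhs = 5, matching y values: 9, 10 (2 points).
  x = 9: rhs = 1, matching y values: 1, 18 (2 points).
  x = 10: rhs = 13, matching y values: none (0 points).
  x = 11: rhs = 9, matching y values: 3, 16 (2 points).
  x = 12: rhs = 14, matching y values: none (0 points).
  x = 13: rhs = 15, matching y values: none (0 points).
  x = 14: rhs = 18, matching y values: none (0 points).
  x = 15: rhs = 10, matching y values: none (0 points).
  x = 16: rhs = 16, matching y values: 4, 15 (2 points).
  x = 17: rhs = 4, matching y values: 2, 17 (2 points).
  x = 18: rhs = 18, matching y values: none (0 points).
Total affine count: 17.
Full point count |E(F_19)| = 17 + 1 = 18.
Hasse bound: |18 − (19+1)| = |-2| = 2 ≤ 2√19 ≈ 8.7178 ✓.


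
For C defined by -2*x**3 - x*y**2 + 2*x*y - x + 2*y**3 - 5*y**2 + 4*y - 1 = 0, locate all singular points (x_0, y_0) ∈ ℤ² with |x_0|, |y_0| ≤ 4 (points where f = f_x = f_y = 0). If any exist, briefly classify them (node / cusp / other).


Singular points: {(0, 1)}; classification: cusp.

Compute partial derivatives:
  f_x = -6*x**2 - y**2 + 2*y - 1.
  f_y = -2*x*y + 2*x + 6*y**2 - 10*y + 4.
Scan x_0 ∈ {−4, ..., 4}. For each x_0, f_y(x_0, y) is a polynomial in y; find its integer roots y ∈ {−4, ..., 4}, then test f_x and f at those candidates.
  x = -4: f_y(-4, y) = 6*y**2 - 2*y - 4; vanishes at y ∈ {1}. (-4, 1): f_x = -96 ≠ 0.
  x = -3: f_y(-3, y) = 6*y**2 - 4*y - 2; vanishes at y ∈ {1}. (-3, 1): f_x = -54 ≠ 0.
  x = -2: f_y(-2, y) = 6*y**2 - 6*y; vanishes at y ∈ {0, 1}. (-2, 0): f_x = -25 ≠ 0; (-2, 1): f_x = -24 ≠ 0.
  x = -1: f_y(-1, y) = 6*y**2 - 8*y + 2; vanishes at y ∈ {1}. (-1, 1): f_x = -6 ≠ 0.
  x = 0: f_y(0, y) = 6*y**2 - 10*y + 4; vanishes at y ∈ {1}. (0, 1): f_x = 0, f = 0 — SINGULAR.
  x = 1: f_y(1, y) = 6*y**2 - 12*y + 6; vanishes at y ∈ {1}. (1, 1): f_x = -6 ≠ 0.
  x = 2: f_y(2, y) = 6*y**2 - 14*y + 8; vanishes at y ∈ {1}. (2, 1): f_x = -24 ≠ 0.
  x = 3: f_y(3, y) = 6*y**2 - 16*y + 10; vanishes at y ∈ {1}. (3, 1): f_x = -54 ≠ 0.
  x = 4: f_y(4, y) = 6*y**2 - 18*y + 12; vanishes at y ∈ {1, 2}. (4, 1): f_x = -96 ≠ 0; (4, 2): f_x = -97 ≠ 0.
Only singular point on the grid: (0, 1).
Classify: substitute x = 0 + u, y = 1 + v and expand: f = -2*u**3 - u*v**2 + 2*v**3 + v**2.
No constant or linear terms (consistent with a singular point). Quadratic part: v**2. Cubic part: -2*u**3 - u*v**2 + 2*v**3.
The quadratic part v**2 is a perfect square, so there is a single (double) tangent line v = 0, i.e. y = 1. Restricting the cubic part to that line (v = 0) leaves -2*u**3 ≠ 0, so f is not divisible by v and the branch is v² ≈ 2*u**3 to lowest order — this is a cusp.
Classification: cusp.


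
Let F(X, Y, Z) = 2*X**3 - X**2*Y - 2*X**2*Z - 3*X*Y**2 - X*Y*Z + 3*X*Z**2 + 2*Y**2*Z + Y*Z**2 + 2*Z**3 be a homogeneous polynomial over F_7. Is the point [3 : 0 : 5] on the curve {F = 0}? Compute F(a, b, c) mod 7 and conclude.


F(3,0,5) ≡ 5 (mod 7); P is NOT on the curve.

Evaluate F(3, 0, 5) term-by-term (mod 7).
  2*X**3 ↦ 2·27·1·1 = 54
  -X**2*Y ↦ -1·9·0·1 = 0
  -2*X**2*Z ↦ -2·9·1·5 = -90
  -3*X*Y**2 ↦ -3·3·0·1 = 0
  -X*Y*Z ↦ -1·3·0·5 = 0
  3*X*Z**2 ↦ 3·3·1·25 = 225
  2*Y**2*Z ↦ 2·1·0·5 = 0
  Y*Z**2 ↦ 1·1·0·25 = 0
  2*Z**3 ↦ 2·1·1·125 = 250
Sum: F(3, 0, 5) = (54) + (0) + (-90) + (0) + (0) + (225) + (0) + (0) + (250) = 439.
Reducing mod 7: 439 ≡ 5 (mod 7).
Since F(a, b, c) ≡ 5 ≠ 0 (mod 7), P does NOT lie on the curve.


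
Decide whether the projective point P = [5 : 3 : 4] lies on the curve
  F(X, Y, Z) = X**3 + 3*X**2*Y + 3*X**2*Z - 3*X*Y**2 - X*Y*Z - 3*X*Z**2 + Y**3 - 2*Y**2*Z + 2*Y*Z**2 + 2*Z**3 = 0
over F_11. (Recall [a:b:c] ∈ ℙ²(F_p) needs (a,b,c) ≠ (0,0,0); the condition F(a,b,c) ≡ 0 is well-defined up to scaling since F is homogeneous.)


F(5,3,4) ≡ 9 (mod 11); P is NOT on the curve.

Evaluate F(5, 3, 4) term-by-term (mod 11).
  X**3 ↦ 1·125·1·1 = 125
  3*X**2*Y ↦ 3·25·3·1 = 225
  3*X**2*Z ↦ 3·25·1·4 = 300
  -3*X*Y**2 ↦ -3·5·9·1 = -135
  -X*Y*Z ↦ -1·5·3·4 = -60
  -3*X*Z**2 ↦ -3·5·1·16 = -240
  Y**3 ↦ 1·1·27·1 = 27
  -2*Y**2*Z ↦ -2·1·9·4 = -72
  2*Y*Z**2 ↦ 2·1·3·16 = 96
  2*Z**3 ↦ 2·1·1·64 = 128
Sum: F(5, 3, 4) = (125) + (225) + (300) + (-135) + (-60) + (-240) + (27) + (-72) + (96) + (128) = 394.
Reducing mod 11: 394 ≡ 9 (mod 11).
Since F(a, b, c) ≡ 9 ≠ 0 (mod 11), P does NOT lie on the curve.


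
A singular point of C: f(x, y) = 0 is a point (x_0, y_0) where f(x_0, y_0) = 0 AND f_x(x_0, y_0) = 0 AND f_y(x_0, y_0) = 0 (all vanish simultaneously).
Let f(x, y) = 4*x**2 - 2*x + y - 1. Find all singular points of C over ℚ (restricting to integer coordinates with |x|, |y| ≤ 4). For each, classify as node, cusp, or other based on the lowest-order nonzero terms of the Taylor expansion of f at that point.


No singular points in the scanned grid; C is smooth there.

Compute partial derivatives:
  f_x = 8*x - 2.
  f_y = 1.
f_y = 1 is a nonzero constant, so f_y never vanishes: no point (x, y) can satisfy f = f_x = f_y = 0. In particular no (x, y) ∈ {−4, ..., 4}² is singular; the curve is smooth.


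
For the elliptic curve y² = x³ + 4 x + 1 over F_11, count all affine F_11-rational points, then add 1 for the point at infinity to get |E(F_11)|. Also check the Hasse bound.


Affine points = {(0, 1), (0, 10), (4, 2), (4, 9), (5, 5), (5, 6), (7, 3), (7, 8)}; affine count = 8; |E(F_11)| = 9.

Discriminant check: Δ ∝ 4a³ + 27b² = 4·4³ + 27·1² = 4·64 + 27·1 ≡ 8 (mod 11). Nonzero ⇒ E is nonsingular.
For each x ∈ F_11, compute rhs = x³ + 4·x + 1 mod 11, then count y ∈ F_11 with y² ≡ rhs.
  x = 0: rhs = 1, matching y values: 1, 10 (2 points).
  x = 1: rhs = 6, matching y values: none (0 points).
  x = 2: rhs = 6, matching y values: none (0 points).
  x = 3: rhs = 7, matching y values: none (0 points).
  x = 4: rhs = 4, matching y values: 2, 9 (2 points).
  x = 5: rhs = 3, matching y values: 5, 6 (2 points).
  x = 6: rhs = 10, matching y values: none (0 points).
  x = 7: rhs = 9, matching y values: 3, 8 (2 points).
  x = 8: rhs = 6, matching y values: none (0 points).
  x = 9: rhs = 7, matching y values: none (0 points).
  x = 10: rhs = 7, matching y values: none (0 points).
Total affine count: 8.
Full point count |E(F_11)| = 8 + 1 = 9.
Hasse bound: |9 − (11+1)| = |-3| = 3 ≤ 2√11 ≈ 6.6332 ✓.


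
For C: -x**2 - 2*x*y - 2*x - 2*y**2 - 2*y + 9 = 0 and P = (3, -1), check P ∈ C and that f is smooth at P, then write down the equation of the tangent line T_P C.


Tangent line at P: -6*x - 4*y + 14 = 0.

Step 1: f(3, -1) = 0, so P lies on C.
Step 2: partial derivatives
  f_x(x, y) = -2*x - 2*y - 2, f_y(x, y) = -2*x - 4*y - 2.
  f_x(P) = -6, f_y(P) = -4 (gradient nonzero, so P is smooth).
Step 3: tangent line at P: -6·(x − 3) + -4·(y − -1) = 0.
Expanding: -6*x - 4*y + 14 = 0.


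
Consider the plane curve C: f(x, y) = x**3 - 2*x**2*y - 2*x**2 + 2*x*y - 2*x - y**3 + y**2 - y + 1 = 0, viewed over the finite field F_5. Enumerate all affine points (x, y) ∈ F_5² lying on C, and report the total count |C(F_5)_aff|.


Affine F_5-points: {(0, 1), (0, 2), (0, 3), (4, 0), (4, 1)}; count = 5.

For each of the 25 pairs (x, y) ∈ F_5², evaluate f(x, y) mod 5. Record the zeros.
  x = 0: [0↦1, 1↦0, 2↦0, 3↦0, 4↦4]  zeros at y ∈ {1, 2, 3}
  x = 1: [0↦3, 1↦2, 2↦2, 3↦2, 4↦1]  zeros at y ∈ ∅
  x = 2: [0↦2, 1↦2, 2↦3, 3↦4, 4↦4]  zeros at y ∈ ∅
  x = 3: [0↦4, 1↦1, 2↦4, 3↦2, 4↦4]  zeros at y ∈ ∅
  x = 4: [0↦0, 1↦0, 2↦1, 3↦2, 4↦2]  zeros at y ∈ {0, 1}
Collecting zeros: affine points = {(0, 1), (0, 2), (0, 3), (4, 0), (4, 1)}.
Total count |C(F_5)_aff| = 5.


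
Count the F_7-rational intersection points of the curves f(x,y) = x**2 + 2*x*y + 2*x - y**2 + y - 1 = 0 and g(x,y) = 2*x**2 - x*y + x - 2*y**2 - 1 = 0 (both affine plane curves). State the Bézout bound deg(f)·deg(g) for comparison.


Common zeros: ∅; count = 0; Bézout bound = 4.

deg(f) = 2, deg(g) = 2, so Bézout bound = 4.
Scan x ∈ F_7. For each x, list the y ∈ F_7 with f(x, y) ≡ 0 and those with g(x, y) ≡ 0 (mod 7); the common zeros in that column are the intersection.
  x = 0: f ≡ 0 at y ∈ {3, 5}; g ≡ 0 at y ∈ ∅; common: ∅.
  x = 1: f ≡ 0 at y ∈ ∅; g ≡ 0 at y ∈ ∅; common: ∅.
  x = 2: f ≡ 0 at y ∈ {0, 5}; g ≡ 0 at y ∈ ∅; common: ∅.
  x = 3: f ≡ 0 at y ∈ {0}; g ≡ 0 at y ∈ {3, 6}; common: ∅.
  x = 4: f ≡ 0 at y ∈ ∅; g ≡ 0 at y ∈ {0, 5}; common: ∅.
  x = 5: f ≡ 0 at y ∈ ∅; g ≡ 0 at y ∈ {3, 5}; common: ∅.
  x = 6: f ≡ 0 at y ∈ {3}; g ≡ 0 at y ∈ {0, 4}; common: ∅.
Collecting: common zeros = ∅, so the count is 0.
Comparison with the Bézout bound: 0 ≤ 4 = deg(f)·deg(g), as expected for curves with no common component (the affine F_7-count falls short of the bound because intersections may lie at infinity, over extension fields, or carry multiplicity).


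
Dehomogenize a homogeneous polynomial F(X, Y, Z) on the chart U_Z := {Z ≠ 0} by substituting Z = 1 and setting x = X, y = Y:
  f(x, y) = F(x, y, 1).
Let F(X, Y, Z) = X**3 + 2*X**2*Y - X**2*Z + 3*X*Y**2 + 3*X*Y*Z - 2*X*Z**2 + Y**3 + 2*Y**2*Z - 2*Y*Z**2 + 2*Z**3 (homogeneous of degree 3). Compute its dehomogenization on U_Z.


f(x, y) = x**3 + 2*x**2*y - x**2 + 3*x*y**2 + 3*x*y - 2*x + y**3 + 2*y**2 - 2*y + 2

On U_Z we set Z = 1. Each monomial c·X^i·Y^j·Z^k in F becomes c·x^i·y^j·1^k = c·x^i·y^j.
Substituting Z = 1: F(X, Y, 1) = x**3 + 2*x**2*y - x**2 + 3*x*y**2 + 3*x*y - 2*x + y**3 + 2*y**2 - 2*y + 2.
Note: deg(f) ≤ deg(F) = 3; strict inequality happens when F is divisible by Z (lost terms).


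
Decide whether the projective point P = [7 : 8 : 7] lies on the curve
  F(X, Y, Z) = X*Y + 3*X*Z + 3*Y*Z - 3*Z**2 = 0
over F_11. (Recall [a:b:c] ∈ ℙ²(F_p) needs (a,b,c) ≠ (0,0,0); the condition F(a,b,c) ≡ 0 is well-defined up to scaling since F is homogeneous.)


F(7,8,7) ≡ 4 (mod 11); P is NOT on the curve.

Evaluate F(7, 8, 7) term-by-term (mod 11).
  X*Y ↦ 1·7·8·1 = 56
  3*X*Z ↦ 3·7·1·7 = 147
  3*Y*Z ↦ 3·1·8·7 = 168
  -3*Z**2 ↦ -3·1·1·49 = -147
Sum: F(7, 8, 7) = (56) + (147) + (168) + (-147) = 224.
Reducing mod 11: 224 ≡ 4 (mod 11).
Since F(a, b, c) ≡ 4 ≠ 0 (mod 11), P does NOT lie on the curve.


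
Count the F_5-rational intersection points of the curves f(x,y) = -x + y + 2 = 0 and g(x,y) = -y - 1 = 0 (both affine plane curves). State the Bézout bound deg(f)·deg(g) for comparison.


Common zeros: {(1, 4)}; count = 1; Bézout bound = 1.

deg(f) = 1, deg(g) = 1, so Bézout bound = 1.
Scan x ∈ F_5. For each x, list the y ∈ F_5 with f(x, y) ≡ 0 and those with g(x, y) ≡ 0 (mod 5); the common zeros in that column are the intersection.
  x = 0: f ≡ 0 at y ∈ {3}; g ≡ 0 at y ∈ {4}; common: ∅.
  x = 1: f ≡ 0 at y ∈ {4}; g ≡ 0 at y ∈ {4}; common: {4}.
  x = 2: f ≡ 0 at y ∈ {0}; g ≡ 0 at y ∈ {4}; common: ∅.
  x = 3: f ≡ 0 at y ∈ {1}; g ≡ 0 at y ∈ {4}; common: ∅.
  x = 4: f ≡ 0 at y ∈ {2}; g ≡ 0 at y ∈ {4}; common: ∅.
Collecting: common zeros = {(1, 4)}, so the count is 1.
Comparison with the Bézout bound: 1 ≤ 1 = deg(f)·deg(g), as expected for curves with no common component (the bound is attained).


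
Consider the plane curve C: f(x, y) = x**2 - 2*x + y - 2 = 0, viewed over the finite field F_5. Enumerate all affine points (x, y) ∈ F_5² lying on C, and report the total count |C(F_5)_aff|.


Affine F_5-points: {(0, 2), (1, 3), (2, 2), (3, 4), (4, 4)}; count = 5.

For each of the 25 pairs (x, y) ∈ F_5², evaluate f(x, y) mod 5. Record the zeros.
  x = 0: [0↦3, 1↦4, 2↦0, 3↦1, 4↦2]  zeros at y ∈ {2}
  x = 1: [0↦2, 1↦3, 2↦4, 3↦0, 4↦1]  zeros at y ∈ {3}
  x = 2: [0↦3, 1↦4, 2↦0, 3↦1, 4↦2]  zeros at y ∈ {2}
  x = 3: [0↦1, 1↦2, 2↦3, 3↦4, 4↦0]  zeros at y ∈ {4}
  x = 4: [0↦1, 1↦2, 2↦3, 3↦4, 4↦0]  zeros at y ∈ {4}
Collecting zeros: affine points = {(0, 2), (1, 3), (2, 2), (3, 4), (4, 4)}.
Total count |C(F_5)_aff| = 5.


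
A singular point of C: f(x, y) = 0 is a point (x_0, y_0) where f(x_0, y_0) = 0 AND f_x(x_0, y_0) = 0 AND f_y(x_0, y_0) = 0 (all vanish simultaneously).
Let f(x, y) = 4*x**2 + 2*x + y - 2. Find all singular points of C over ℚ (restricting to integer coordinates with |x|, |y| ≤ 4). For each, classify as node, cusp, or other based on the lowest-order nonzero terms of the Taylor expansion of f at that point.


No singular points in the scanned grid; C is smooth there.

Compute partial derivatives:
  f_x = 8*x + 2.
  f_y = 1.
f_y = 1 is a nonzero constant, so f_y never vanishes: no point (x, y) can satisfy f = f_x = f_y = 0. In particular no (x, y) ∈ {−4, ..., 4}² is singular; the curve is smooth.


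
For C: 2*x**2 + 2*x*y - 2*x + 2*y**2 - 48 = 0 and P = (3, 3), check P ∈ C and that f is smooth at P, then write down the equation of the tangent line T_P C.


Tangent line at P: 16*x + 18*y - 102 = 0.

Step 1: f(3, 3) = 0, so P lies on C.
Step 2: partial derivatives
  f_x(x, y) = 4*x + 2*y - 2, f_y(x, y) = 2*x + 4*y.
  f_x(P) = 16, f_y(P) = 18 (gradient nonzero, so P is smooth).
Step 3: tangent line at P: 16·(x − 3) + 18·(y − 3) = 0.
Expanding: 16*x + 18*y - 102 = 0.


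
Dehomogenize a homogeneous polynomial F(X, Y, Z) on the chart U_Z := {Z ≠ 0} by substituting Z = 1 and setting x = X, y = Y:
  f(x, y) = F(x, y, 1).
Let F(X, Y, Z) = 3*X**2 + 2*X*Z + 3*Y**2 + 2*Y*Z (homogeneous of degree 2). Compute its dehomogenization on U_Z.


f(x, y) = 3*x**2 + 2*x + 3*y**2 + 2*y

On U_Z we set Z = 1. Each monomial c·X^i·Y^j·Z^k in F becomes c·x^i·y^j·1^k = c·x^i·y^j.
Substituting Z = 1: F(X, Y, 1) = 3*x**2 + 2*x + 3*y**2 + 2*y.
Note: deg(f) ≤ deg(F) = 2; strict inequality happens when F is divisible by Z (lost terms).


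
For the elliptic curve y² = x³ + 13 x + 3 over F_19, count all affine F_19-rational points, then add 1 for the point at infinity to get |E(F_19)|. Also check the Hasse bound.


Affine points = {(1, 6), (1, 13), (4, 9), (4, 10), (7, 0), (8, 7), (8, 12), (12, 5), (12, 14), (15, 1), (15, 18), (17, 8), (17, 11)}; affine count = 13; |E(F_19)| = 14.

Discriminant check: Δ ∝ 4a³ + 27b² = 4·13³ + 27·3² = 4·2197 + 27·9 ≡ 6 (mod 19). Nonzero ⇒ E is nonsingular.
For each x ∈ F_19, compute rhs = x³ + 13·x + 3 mod 19, then count y ∈ F_19 with y² ≡ rhs.
  x = 0: rhs = 3, matching y values: none (0 points).
  x = 1: rhs = 17, matching y values: 6, 13 (2 points).
  x = 2: rhs = 18, matching y values: none (0 points).
  x = 3: rhs = 12, matching y values: none (0 points).
  x = 4: rhs = 5, matching y values: 9, 10 (2 points).
  x = 5: rhs = 3, matching y values: none (0 points).
  x = 6: rhs = 12, matching y values: none (0 points).
  x = 7: rhs = 0, matching y values: 0 (1 points).
  x = 8: rhs = 11, matching y values: 7, 12 (2 points).
  x = 9: rhs = 13, matching y values: none (0 points).
  x = 10: rhs = 12, matching y values: none (0 points).
  x = 11: rhs = 14, matching y values: none (0 points).
  x = 12: rhs = 6, matching y values: 5, 14 (2 points).
  x = 13: rhs = 13, matching y values: none (0 points).
  x = 14: rhs = 3, matching y values: none (0 points).
  x = 15: rhs = 1, matching y values: 1, 18 (2 points).
  x = 16: rhs = 13, matching y values: none (0 points).
  x = 17: rhs = 7, matching y values: 8, 11 (2 points).
  x = 18: rhs = 8, matching y values: none (0 points).
Total affine count: 13.
Full point count |E(F_19)| = 13 + 1 = 14.
Hasse bound: |14 − (19+1)| = |-6| = 6 ≤ 2√19 ≈ 8.7178 ✓.


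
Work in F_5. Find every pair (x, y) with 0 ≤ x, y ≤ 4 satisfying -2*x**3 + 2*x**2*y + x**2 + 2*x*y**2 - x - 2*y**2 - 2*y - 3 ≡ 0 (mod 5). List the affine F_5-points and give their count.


Affine F_5-points: {(0, 2), (1, 0), (1, 1), (1, 2), (1, 3), (1, 4), (4, 2), (4, 3)}; count = 8.

For each of the 25 pairs (x, y) ∈ F_5², evaluate f(x, y) mod 5. Record the zeros.
  x = 0: [0↦2, 1↦3, 2↦0, 3↦3, 4↦2]  zeros at y ∈ {2}
  x = 1: [0↦0, 1↦0, 2↦0, 3↦0, 4↦0]  zeros at y ∈ {0, 1, 2, 3, 4}
  x = 2: [0↦3, 1↦1, 2↦3, 3↦4, 4↦4]  zeros at y ∈ ∅
  x = 3: [0↦4, 1↦4, 2↦2, 3↦3, 4↦2]  zeros at y ∈ ∅
  x = 4: [0↦1, 1↦2, 2↦0, 3↦0, 4↦2]  zeros at y ∈ {2, 3}
Collecting zeros: affine points = {(0, 2), (1, 0), (1, 1), (1, 2), (1, 3), (1, 4), (4, 2), (4, 3)}.
Total count |C(F_5)_aff| = 8.


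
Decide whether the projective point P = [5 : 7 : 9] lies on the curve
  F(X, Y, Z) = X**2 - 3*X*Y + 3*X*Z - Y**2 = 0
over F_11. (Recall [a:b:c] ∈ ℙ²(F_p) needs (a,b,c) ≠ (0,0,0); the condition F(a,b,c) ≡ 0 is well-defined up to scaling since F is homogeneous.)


F(5,7,9) ≡ 6 (mod 11); P is NOT on the curve.

Evaluate F(5, 7, 9) term-by-term (mod 11).
  X**2 ↦ 1·25·1·1 = 25
  -3*X*Y ↦ -3·5·7·1 = -105
  3*X*Z ↦ 3·5·1·9 = 135
  -Y**2 ↦ -1·1·49·1 = -49
Sum: F(5, 7, 9) = (25) + (-105) + (135) + (-49) = 6.
Reducing mod 11: 6 ≡ 6 (mod 11).
Since F(a, b, c) ≡ 6 ≠ 0 (mod 11), P does NOT lie on the curve.


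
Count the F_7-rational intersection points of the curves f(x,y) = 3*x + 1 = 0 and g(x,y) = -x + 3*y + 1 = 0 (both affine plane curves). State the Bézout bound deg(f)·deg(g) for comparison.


Common zeros: {(2, 5)}; count = 1; Bézout bound = 1.

deg(f) = 1, deg(g) = 1, so Bézout bound = 1.
Scan x ∈ F_7. For each x, list the y ∈ F_7 with f(x, y) ≡ 0 and those with g(x, y) ≡ 0 (mod 7); the common zeros in that column are the intersection.
  x = 0: f ≡ 0 at y ∈ ∅; g ≡ 0 at y ∈ {2}; common: ∅.
  x = 1: f ≡ 0 at y ∈ ∅; g ≡ 0 at y ∈ {0}; common: ∅.
  x = 2: f ≡ 0 at y ∈ {0, 1, 2, 3, 4, 5, 6}; g ≡ 0 at y ∈ {5}; common: {5}.
  x = 3: f ≡ 0 at y ∈ ∅; g ≡ 0 at y ∈ {3}; common: ∅.
  x = 4: f ≡ 0 at y ∈ ∅; g ≡ 0 at y ∈ {1}; common: ∅.
  x = 5: f ≡ 0 at y ∈ ∅; g ≡ 0 at y ∈ {6}; common: ∅.
  x = 6: f ≡ 0 at y ∈ ∅; g ≡ 0 at y ∈ {4}; common: ∅.
Collecting: common zeros = {(2, 5)}, so the count is 1.
Comparison with the Bézout bound: 1 ≤ 1 = deg(f)·deg(g), as expected for curves with no common component (the bound is attained).


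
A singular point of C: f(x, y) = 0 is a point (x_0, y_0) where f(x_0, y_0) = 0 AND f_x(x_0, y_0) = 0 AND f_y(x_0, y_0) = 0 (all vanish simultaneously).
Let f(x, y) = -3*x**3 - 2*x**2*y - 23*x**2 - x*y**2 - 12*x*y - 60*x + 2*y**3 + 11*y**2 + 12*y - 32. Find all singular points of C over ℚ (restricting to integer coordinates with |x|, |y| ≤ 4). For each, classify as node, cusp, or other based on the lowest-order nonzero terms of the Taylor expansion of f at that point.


Singular points: {(-2, -2)}; classification: node.

Compute partial derivatives:
  f_x = -9*x**2 - 4*x*y - 46*x - y**2 - 12*y - 60.
  f_y = -2*x**2 - 2*x*y - 12*x + 6*y**2 + 22*y + 12.
Scan x_0 ∈ {−4, ..., 4}. For each x_0, f_y(x_0, y) is a polynomial in y; find its integer roots y ∈ {−4, ..., 4}, then test f_x and f at those candidates.
  x = -4: f_y(-4, y) = 6*y**2 + 30*y + 28; no integer root y with |y| ≤ 4.
  x = -3: f_y(-3, y) = 6*y**2 + 28*y + 30; vanishes at y ∈ {-3}. (-3, -3): f_x = -12 ≠ 0.
  x = -2: f_y(-2, y) = 6*y**2 + 26*y + 28; vanishes at y ∈ {-2}. (-2, -2): f_x = 0, f = 0 — SINGULAR.
  x = -1: f_y(-1, y) = 6*y**2 + 24*y + 22; no integer root y with |y| ≤ 4.
  x = 0: f_y(0, y) = 6*y**2 + 22*y + 12; vanishes at y ∈ {-3}. (0, -3): f_x = -33 ≠ 0.
  x = 1: f_y(1, y) = 6*y**2 + 20*y - 2; no integer root y with |y| ≤ 4.
  x = 2: f_y(2, y) = 6*y**2 + 18*y - 20; no integer root y with |y| ≤ 4.
  x = 3: f_y(3, y) = 6*y**2 + 16*y - 42; no integer root y with |y| ≤ 4.
  x = 4: f_y(4, y) = 6*y**2 + 14*y - 68; no integer root y with |y| ≤ 4.
Only singular point on the grid: (-2, -2).
Classify: substitute x = -2 + u, y = -2 + v and expand: f = -3*u**3 - 2*u**2*v - u**2 - u*v**2 + 2*v**3 + v**2.
No constant or linear terms (consistent with a singular point). Quadratic part: -u**2 + v**2. Cubic part: -3*u**3 - 2*u**2*v - u*v**2 + 2*v**3.
The quadratic part v**2 - u**2 = (v − u)(v + u) splits into two distinct linear factors, so there are two distinct tangent lines y − -2 = ±(x − -2) — this is a node (ordinary double point).
Classification: node.


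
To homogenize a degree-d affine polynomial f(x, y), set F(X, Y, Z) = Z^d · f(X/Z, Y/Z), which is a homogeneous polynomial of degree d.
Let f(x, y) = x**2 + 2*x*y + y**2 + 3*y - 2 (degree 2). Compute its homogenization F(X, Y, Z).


F(X, Y, Z) = X**2 + 2*X*Y + Y**2 + 3*Y*Z - 2*Z**2

deg(f) = 2.
Substitute x = X/Z, y = Y/Z into f, then multiply by Z^2.
  monomial 1·x^2·y^0 ↦ 1·X^2·Y^0·Z^0.
  monomial 2·x^1·y^1 ↦ 2·X^1·Y^1·Z^0.
  monomial 1·x^0·y^2 ↦ 1·X^0·Y^2·Z^0.
  monomial 3·x^0·y^1 ↦ 3·X^0·Y^1·Z^1.
  monomial -2·x^0·y^0 ↦ -2·X^0·Y^0·Z^2.
Collecting: F(X, Y, Z) = X**2 + 2*X*Y + Y**2 + 3*Y*Z - 2*Z**2.


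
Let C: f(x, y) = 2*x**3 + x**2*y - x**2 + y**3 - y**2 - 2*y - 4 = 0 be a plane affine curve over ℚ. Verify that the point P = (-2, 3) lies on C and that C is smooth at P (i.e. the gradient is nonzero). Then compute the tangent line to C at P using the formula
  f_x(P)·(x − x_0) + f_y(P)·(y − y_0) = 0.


Tangent line at P: 16*x + 23*y - 37 = 0.

Step 1: f(-2, 3) = 0, so P lies on C.
Step 2: partial derivatives
  f_x(x, y) = 6*x**2 + 2*x*y - 2*x, f_y(x, y) = x**2 + 3*y**2 - 2*y - 2.
  f_x(P) = 16, f_y(P) = 23 (gradient nonzero, so P is smooth).
Step 3: tangent line at P: 16·(x − -2) + 23·(y − 3) = 0.
Expanding: 16*x + 23*y - 37 = 0.


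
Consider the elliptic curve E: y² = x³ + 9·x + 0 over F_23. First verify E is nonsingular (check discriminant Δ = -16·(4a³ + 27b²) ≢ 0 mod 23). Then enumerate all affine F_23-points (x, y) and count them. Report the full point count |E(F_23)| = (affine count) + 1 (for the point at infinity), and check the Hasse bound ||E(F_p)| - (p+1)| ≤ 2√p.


Affine points = {(0, 0), (2, 7), (2, 16), (3, 10), (3, 13), (4, 10), (4, 13), (5, 3), (5, 20), (8, 3), (8, 20), (10, 3), (10, 20), (11, 2), (11, 21), (14, 8), (14, 15), (16, 10), (16, 13), (17, 11), (17, 12), (22, 6), (22, 17)}; affine count = 23; |E(F_23)| = 24.

Discriminant check: Δ ∝ 4a³ + 27b² = 4·9³ + 27·0² = 4·729 + 27·0 ≡ 18 (mod 23). Nonzero ⇒ E is nonsingular.
For each x ∈ F_23, compute rhs = x³ + 9·x + 0 mod 23, then count y ∈ F_23 with y² ≡ rhs.
  x = 0: rhs = 0, matching y values: 0 (1 points).
  x = 1: rhs = 10, matching y values: none (0 points).
  x = 2: rhs = 3, matching y values: 7, 16 (2 points).
  x = 3: rhs = 8, matching y values: 10, 13 (2 points).
  x = 4: rhs = 8, matching y values: 10, 13 (2 points).
  x = 5: rhs = 9, matching y values: 3, 20 (2 points).
  x = 6: rhs = 17, matching y values: none (0 points).
  x = 7: rhs = 15, matching y values: none (0 points).
  x = 8: rhs = 9, matching y values: 3, 20 (2 points).
  x = 9: rhs = 5, matching y values: none (0 points).
  x = 10: rhs = 9, matching y values: 3, 20 (2 points).
  x = 11: rhs = 4, matching y values: 2, 21 (2 points).
  x = 12: rhs = 19, matching y values: none (0 points).
  x = 13: rhs = 14, matching y values: none (0 points).
  x = 14: rhs = 18, matching y values: 8, 15 (2 points).
  x = 15: rhs = 14, matching y values: none (0 points).
  x = 16: rhs = 8, matching y values: 10, 13 (2 points).
  x = 17: rhs = 6, matching y values: 11, 12 (2 points).
  x = 18: rhs = 14, matching y values: none (0 points).
  x = 19: rhs = 15, matching y values: none (0 points).
  x = 20: rhs = 15, matching y values: none (0 points).
  x = 21: rhs = 20, matching y values: none (0 points).
  x = 22: rhs = 13, matching y values: 6, 17 (2 points).
Total affine count: 23.
Full point count |E(F_23)| = 23 + 1 = 24.
Hasse bound: |24 − (23+1)| = |0| = 0 ≤ 2√23 ≈ 9.5917 ✓.


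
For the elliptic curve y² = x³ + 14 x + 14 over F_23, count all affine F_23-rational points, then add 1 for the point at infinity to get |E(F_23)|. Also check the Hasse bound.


Affine points = {(1, 11), (1, 12), (2, 2), (2, 21), (5, 5), (5, 18), (7, 8), (7, 15), (9, 8), (9, 15), (10, 2), (10, 21), (11, 2), (11, 21), (12, 1), (12, 22), (13, 1), (13, 22), (17, 6), (17, 17), (18, 7), (18, 16), (19, 3), (19, 20), (21, 1), (21, 22)}; affine count = 26; |E(F_23)| = 27.

Discriminant check: Δ ∝ 4a³ + 27b² = 4·14³ + 27·14² = 4·2744 + 27·196 ≡ 7 (mod 23). Nonzero ⇒ E is nonsingular.
For each x ∈ F_23, compute rhs = x³ + 14·x + 14 mod 23, then count y ∈ F_23 with y² ≡ rhs.
  x = 0: rhs = 14, matching y values: none (0 points).
  x = 1: rhs = 6, matching y values: 11, 12 (2 points).
  x = 2: rhs = 4, matching y values: 2, 21 (2 points).
  x = 3: rhs = 14, matching y values: none (0 points).
  x = 4: rhs = 19, matching y values: none (0 points).
  x = 5: rhs = 2, matching y values: 5, 18 (2 points).
  x = 6: rhs = 15, matching y values: none (0 points).
  x = 7: rhs = 18, matching y values: 8, 15 (2 points).
  x = 8: rhs = 17, matching y values: none (0 points).
  x = 9: rhs = 18, matching y values: 8, 15 (2 points).
  x = 10: rhs = 4, matching y values: 2, 21 (2 points).
  x = 11: rhs = 4, matching y values: 2, 21 (2 points).
  x = 12: rhs = 1, matching y values: 1, 22 (2 points).
  x = 13: rhs = 1, matching y values: 1, 22 (2 points).
  x = 14: rhs = 10, matching y values: none (0 points).
  x = 15: rhs = 11, matching y values: none (0 points).
  x = 16: rhs = 10, matching y values: none (0 points).
  x = 17: rhs = 13, matching y values: 6, 17 (2 points).
  x = 18: rhs = 3, matching y values: 7, 16 (2 points).
  x = 19: rhs = 9, matching y values: 3, 20 (2 points).
  x = 20: rhs = 14, matching y values: none (0 points).
  x = 21: rhs = 1, matching y values: 1, 22 (2 points).
  x = 22: rhs = 22, matching y values: none (0 points).
Total affine count: 26.
Full point count |E(F_23)| = 26 + 1 = 27.
Hasse bound: |27 − (23+1)| = |3| = 3 ≤ 2√23 ≈ 9.5917 ✓.


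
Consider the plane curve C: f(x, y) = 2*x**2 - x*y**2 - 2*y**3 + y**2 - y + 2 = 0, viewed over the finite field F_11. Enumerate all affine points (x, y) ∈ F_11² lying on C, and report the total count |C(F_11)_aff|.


Affine F_11-points: {(0, 1), (1, 9), (3, 3), (6, 1), (7, 3)}; count = 5.

For each of the 121 pairs (x, y) ∈ F_11², evaluate f(x, y) mod 11. Record the zeros.
  x = 0: [0↦2, 1↦0, 2↦10, 3↦9, 4↦7, 5↦3, 6↦7, 7↦7, 8↦2, 9↦2, 10↦6]  zeros at y ∈ {1}
  x = 1: [0↦4, 1↦1, 2↦8, 3↦2, 4↦4, 5↦2, 6↦6, 7↦4, 8↦6, 9↦0, 10↦7]  zeros at y ∈ {9}
  x = 2: [0↦10, 1↦6, 2↦10, 3↦10, 4↦5, 5↦5, 6↦9, 7↦5, 8↦3, 9↦2, 10↦1]  zeros at y ∈ ∅
  x = 3: [0↦9, 1↦4, 2↦5, 3↦0, 4↦10, 5↦1, 6↦5, 7↦10, 8↦4, 9↦8, 10↦10]  zeros at y ∈ {3}
  x = 4: [0↦1, 1↦6, 2↦4, 3↦5, 4↦8, 5↦1, 6↦5, 7↦8, 8↦9, 9↦7, 10↦1]  zeros at y ∈ ∅
  x = 5: [0↦8, 1↦1, 2↦7, 3↦3, 4↦10, 5↦5, 6↦9, 7↦10, 8↦7, 9↦10, 10↦7]  zeros at y ∈ ∅
  x = 6: [0↦8, 1↦0, 2↦3, 3↦5, 4↦5, 5↦2, 6↦6, 7↦5, 8↦9, 9↦6, 10↦6]  zeros at y ∈ {1}
  x = 7: [0↦1, 1↦3, 2↦3, 3↦0, 4↦4, 5↦3, 6↦7, 7↦4, 8↦4, 9↦6, 10↦9]  zeros at y ∈ {3}
  x = 8: [0↦9, 1↦10, 2↦7, 3↦10, 4↦7, 5↦8, 6↦1, 7↦7, 8↦3, 9↦10, 10↦5]  zeros at y ∈ ∅
  x = 9: [0↦10, 1↦10, 2↦4, 3↦2, 4↦3, 5↦6, 6↦10, 7↦3, 8↦6, 9↦7, 10↦5]  zeros at y ∈ ∅
  x = 10: [0↦4, 1↦3, 2↦5, 3↦9, 4↦3, 5↦8, 6↦1, 7↦3, 8↦2, 9↦8, 10↦9]  zeros at y ∈ ∅
Collecting zeros: affine points = {(0, 1), (1, 9), (3, 3), (6, 1), (7, 3)}.
Total count |C(F_11)_aff| = 5.


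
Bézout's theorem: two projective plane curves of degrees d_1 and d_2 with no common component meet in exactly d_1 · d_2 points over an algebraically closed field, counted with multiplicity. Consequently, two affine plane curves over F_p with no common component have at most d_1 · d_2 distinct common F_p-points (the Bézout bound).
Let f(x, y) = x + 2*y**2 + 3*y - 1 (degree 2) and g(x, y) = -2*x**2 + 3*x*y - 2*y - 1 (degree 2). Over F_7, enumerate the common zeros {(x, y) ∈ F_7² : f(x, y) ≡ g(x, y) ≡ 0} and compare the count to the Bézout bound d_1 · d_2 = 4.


Common zeros: {(6, 5)}; count = 1; Bézout bound = 4.

deg(f) = 2, deg(g) = 2, so Bézout bound = 4.
Scan x ∈ F_7. For each x, list the y ∈ F_7 with f(x, y) ≡ 0 and those with g(x, y) ≡ 0 (mod 7); the common zeros in that column are the intersection.
  x = 0: f ≡ 0 at y ∈ ∅; g ≡ 0 at y ∈ {3}; common: ∅.
  x = 1: f ≡ 0 at y ∈ {0, 2}; g ≡ 0 at y ∈ {3}; common: ∅.
  x = 2: f ≡ 0 at y ∈ {3, 6}; g ≡ 0 at y ∈ {4}; common: ∅.
  x = 3: f ≡ 0 at y ∈ {1}; g ≡ 0 at y ∈ ∅; common: ∅.
  x = 4: f ≡ 0 at y ∈ ∅; g ≡ 0 at y ∈ {4}; common: ∅.
  x = 5: f ≡ 0 at y ∈ ∅; g ≡ 0 at y ∈ {5}; common: ∅.
  x = 6: f ≡ 0 at y ∈ {4, 5}; g ≡ 0 at y ∈ {5}; common: {5}.
Collecting: common zeros = {(6, 5)}, so the count is 1.
Comparison with the Bézout bound: 1 ≤ 4 = deg(f)·deg(g), as expected for curves with no common component (the affine F_7-count falls short of the bound because intersections may lie at infinity, over extension fields, or carry multiplicity).


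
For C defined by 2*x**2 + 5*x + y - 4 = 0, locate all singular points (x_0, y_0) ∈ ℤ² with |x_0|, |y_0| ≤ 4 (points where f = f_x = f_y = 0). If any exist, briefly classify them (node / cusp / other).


No singular points in the scanned grid; C is smooth there.

Compute partial derivatives:
  f_x = 4*x + 5.
  f_y = 1.
f_y = 1 is a nonzero constant, so f_y never vanishes: no point (x, y) can satisfy f = f_x = f_y = 0. In particular no (x, y) ∈ {−4, ..., 4}² is singular; the curve is smooth.


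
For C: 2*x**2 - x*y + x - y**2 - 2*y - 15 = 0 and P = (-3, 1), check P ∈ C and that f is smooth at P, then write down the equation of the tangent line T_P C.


Tangent line at P: -12*x - y - 35 = 0.

Step 1: f(-3, 1) = 0, so P lies on C.
Step 2: partial derivatives
  f_x(x, y) = 4*x - y + 1, f_y(x, y) = -x - 2*y - 2.
  f_x(P) = -12, f_y(P) = -1 (gradient nonzero, so P is smooth).
Step 3: tangent line at P: -12·(x − -3) + -1·(y − 1) = 0.
Expanding: -12*x - y - 35 = 0.


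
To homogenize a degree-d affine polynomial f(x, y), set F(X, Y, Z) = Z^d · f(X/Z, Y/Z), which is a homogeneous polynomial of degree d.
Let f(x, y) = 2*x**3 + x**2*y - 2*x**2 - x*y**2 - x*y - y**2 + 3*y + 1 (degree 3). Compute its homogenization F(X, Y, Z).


F(X, Y, Z) = 2*X**3 + X**2*Y - 2*X**2*Z - X*Y**2 - X*Y*Z - Y**2*Z + 3*Y*Z**2 + Z**3

deg(f) = 3.
Substitute x = X/Z, y = Y/Z into f, then multiply by Z^3.
  monomial 2·x^3·y^0 ↦ 2·X^3·Y^0·Z^0.
  monomial 1·x^2·y^1 ↦ 1·X^2·Y^1·Z^0.
  monomial -2·x^2·y^0 ↦ -2·X^2·Y^0·Z^1.
  monomial -1·x^1·y^2 ↦ -1·X^1·Y^2·Z^0.
  monomial -1·x^1·y^1 ↦ -1·X^1·Y^1·Z^1.
  monomial -1·x^0·y^2 ↦ -1·X^0·Y^2·Z^1.
  monomial 3·x^0·y^1 ↦ 3·X^0·Y^1·Z^2.
  monomial 1·x^0·y^0 ↦ 1·X^0·Y^0·Z^3.
Collecting: F(X, Y, Z) = 2*X**3 + X**2*Y - 2*X**2*Z - X*Y**2 - X*Y*Z - Y**2*Z + 3*Y*Z**2 + Z**3.


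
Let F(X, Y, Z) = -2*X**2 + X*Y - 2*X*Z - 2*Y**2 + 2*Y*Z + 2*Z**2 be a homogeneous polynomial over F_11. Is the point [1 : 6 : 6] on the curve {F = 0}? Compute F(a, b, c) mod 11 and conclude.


F(1,6,6) ≡ 9 (mod 11); P is NOT on the curve.

Evaluate F(1, 6, 6) term-by-term (mod 11).
  -2*X**2 ↦ -2·1·1·1 = -2
  X*Y ↦ 1·1·6·1 = 6
  -2*X*Z ↦ -2·1·1·6 = -12
  -2*Y**2 ↦ -2·1·36·1 = -72
  2*Y*Z ↦ 2·1·6·6 = 72
  2*Z**2 ↦ 2·1·1·36 = 72
Sum: F(1, 6, 6) = (-2) + (6) + (-12) + (-72) + (72) + (72) = 64.
Reducing mod 11: 64 ≡ 9 (mod 11).
Since F(a, b, c) ≡ 9 ≠ 0 (mod 11), P does NOT lie on the curve.


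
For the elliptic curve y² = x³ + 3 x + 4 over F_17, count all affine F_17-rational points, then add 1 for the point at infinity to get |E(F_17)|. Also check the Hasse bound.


Affine points = {(0, 2), (0, 15), (1, 5), (1, 12), (2, 1), (2, 16), (5, 5), (5, 12), (6, 0), (8, 8), (8, 9), (11, 5), (11, 12), (12, 0), (13, 8), (13, 9), (14, 6), (14, 11), (16, 0)}; affine count = 19; |E(F_17)| = 20.

Discriminant check: Δ ∝ 4a³ + 27b² = 4·3³ + 27·4² = 4·27 + 27·16 ≡ 13 (mod 17). Nonzero ⇒ E is nonsingular.
For each x ∈ F_17, compute rhs = x³ + 3·x + 4 mod 17, then count y ∈ F_17 with y² ≡ rhs.
  x = 0: rhs = 4, matching y values: 2, 15 (2 points).
  x = 1: rhs = 8, matching y values: 5, 12 (2 points).
  x = 2: rhs = 1, matching y values: 1, 16 (2 points).
  x = 3: rhs = 6, matching y values: none (0 points).
  x = 4: rhs = 12, matching y values: none (0 points).
  x = 5: rhs = 8, matching y values: 5, 12 (2 points).
  x = 6: rhs = 0, matching y values: 0 (1 points).
  x = 7: rhs = 11, matching y values: none (0 points).
  x = 8: rhs = 13, matching y values: 8, 9 (2 points).
  x = 9: rhs = 12, matching y values: none (0 points).
  x = 10: rhs = 14, matching y values: none (0 points).
  x = 11: rhs = 8, matching y values: 5, 12 (2 points).
  x = 12: rhs = 0, matching y values: 0 (1 points).
  x = 13: rhs = 13, matching y values: 8, 9 (2 points).
  x = 14: rhs = 2, matching y values: 6, 11 (2 points).
  x = 15: rhs = 7, matching y values: none (0 points).
  x = 16: rhs = 0, matching y values: 0 (1 points).
Total affine count: 19.
Full point count |E(F_17)| = 19 + 1 = 20.
Hasse bound: |20 − (17+1)| = |2| = 2 ≤ 2√17 ≈ 8.2462 ✓.


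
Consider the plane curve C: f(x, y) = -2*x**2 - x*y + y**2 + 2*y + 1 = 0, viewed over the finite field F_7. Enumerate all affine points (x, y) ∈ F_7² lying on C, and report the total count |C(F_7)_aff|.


Affine F_7-points: {(0, 6), (2, 0), (4, 3), (4, 6), (5, 0), (5, 3)}; count = 6.

For each of the 49 pairs (x, y) ∈ F_7², evaluate f(x, y) mod 7. Record the zeros.
  x = 0: [0↦1, 1↦4, 2↦2, 3↦2, 4↦4, 5↦1, 6↦0]  zeros at y ∈ {6}
  x = 1: [0↦6, 1↦1, 2↦5, 3↦4, 4↦5, 5↦1, 6↦6]  zeros at y ∈ ∅
  x = 2: [0↦0, 1↦1, 2↦4, 3↦2, 4↦2, 5↦4, 6↦1]  zeros at y ∈ {0}
  x = 3: [0↦4, 1↦4, 2↦6, 3↦3, 4↦2, 5↦3, 6↦6]  zeros at y ∈ ∅
  x = 4: [0↦4, 1↦3, 2↦4, 3↦0, 4↦5, 5↦5, 6↦0]  zeros at y ∈ {3, 6}
  x = 5: [0↦0, 1↦5, 2↦5, 3↦0, 4↦4, 5↦3, 6↦4]  zeros at y ∈ {0, 3}
  x = 6: [0↦6, 1↦3, 2↦2, 3↦3, 4↦6, 5↦4, 6↦4]  zeros at y ∈ ∅
Collecting zeros: affine points = {(0, 6), (2, 0), (4, 3), (4, 6), (5, 0), (5, 3)}.
Total count |C(F_7)_aff| = 6.


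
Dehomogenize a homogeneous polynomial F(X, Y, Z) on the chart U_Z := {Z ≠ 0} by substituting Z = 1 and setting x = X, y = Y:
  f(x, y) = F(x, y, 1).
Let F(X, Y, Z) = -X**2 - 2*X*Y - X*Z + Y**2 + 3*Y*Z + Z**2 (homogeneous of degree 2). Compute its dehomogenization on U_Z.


f(x, y) = -x**2 - 2*x*y - x + y**2 + 3*y + 1

On U_Z we set Z = 1. Each monomial c·X^i·Y^j·Z^k in F becomes c·x^i·y^j·1^k = c·x^i·y^j.
Substituting Z = 1: F(X, Y, 1) = -x**2 - 2*x*y - x + y**2 + 3*y + 1.
Note: deg(f) ≤ deg(F) = 2; strict inequality happens when F is divisible by Z (lost terms).
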